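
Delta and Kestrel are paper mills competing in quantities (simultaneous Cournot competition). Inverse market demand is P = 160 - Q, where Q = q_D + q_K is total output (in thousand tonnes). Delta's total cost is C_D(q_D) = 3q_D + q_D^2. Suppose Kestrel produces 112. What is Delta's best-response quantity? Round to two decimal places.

11.25

With the rival's output fixed at 112, Delta's profit is π_D = (160 - 112 - q_D)q_D - (3q_D + q_D²) = (48 - q_D)q_D - (3q_D + q_D²).
∂π_D/∂q_D = 45 - 4q_D = 0, so q_D = 45/4.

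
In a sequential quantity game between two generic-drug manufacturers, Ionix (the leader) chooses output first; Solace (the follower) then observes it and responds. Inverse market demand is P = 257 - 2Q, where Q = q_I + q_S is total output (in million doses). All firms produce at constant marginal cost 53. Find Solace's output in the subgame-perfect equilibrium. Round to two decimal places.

Solve by backward induction. Given q_I, the follower Solace maximises π_S = (257 - 2q_I - 2q_S)q_S - 53q_S.
∂π_S/∂q_S = 204 - 2q_I - 4q_S = 0 gives the reaction function q_S = (204 - 2q_I)/4.
Ionix substitutes q_S(q_I) into its own profit: π_I = q_I(257 - 2q_I - (204 - 2q_I)/2) - 53q_I = (155 - q_I)q_I - 53q_I.
The leader's first-order condition 102 - 2q_I = 0 yields q_I = 51.
Then q_S = (204 - 2·51)/4 = 51/2.

25.50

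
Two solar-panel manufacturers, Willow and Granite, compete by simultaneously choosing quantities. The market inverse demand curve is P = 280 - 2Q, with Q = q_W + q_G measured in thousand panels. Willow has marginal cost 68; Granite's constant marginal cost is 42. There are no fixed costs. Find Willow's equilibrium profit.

1922

Willow's profit: π_W = (280 - 2Q)q_W - (68q_W). Setting ∂π_W/∂q_W = 0: 212 - 4q_W - 2(q_G) = 0.
Granite's profit: π_G = (280 - 2Q)q_G - (42q_G). Setting ∂π_G/∂q_G = 0: 238 - 4q_G - 2(q_W) = 0.
Best responses: q_W = (212 - 2q_G)/4, q_G = (238 - 2q_W)/4.
Solving the pair: q_W = 31, q_G = 44.
Price P = 280 - 2·75 = 130.
Willow's profit: (130 - 68)·31 = 1922.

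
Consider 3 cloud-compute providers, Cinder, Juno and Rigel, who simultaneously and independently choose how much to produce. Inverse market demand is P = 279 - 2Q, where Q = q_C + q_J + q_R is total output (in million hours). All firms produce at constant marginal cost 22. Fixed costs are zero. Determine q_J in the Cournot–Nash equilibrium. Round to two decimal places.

32.13

A representative firm's profit is π_i = q_i(279 - 2Q) - 22q_i.
First-order condition (treating rivals' output as given): 257 - 4q_i - 2·Σ_{j≠i} q_j = 0.
By symmetry each firm produces the same amount; substituting Σ_{j≠i} q_j = 2q_i yields q_i = 257/8.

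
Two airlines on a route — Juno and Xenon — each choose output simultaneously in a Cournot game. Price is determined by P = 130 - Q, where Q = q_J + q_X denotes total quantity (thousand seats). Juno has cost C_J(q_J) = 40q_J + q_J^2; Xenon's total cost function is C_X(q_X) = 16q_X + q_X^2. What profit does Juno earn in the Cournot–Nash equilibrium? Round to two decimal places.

537.92

Juno's profit: π_J = (130 - Q)q_J - (40q_J + q_J²). Setting ∂π_J/∂q_J = 0: 90 - 4q_J - (q_X) = 0.
Xenon's first-order condition: 114 - 4q_X - (q_J) = 0.
Best responses: q_J = (90 - q_X)/4, q_X = (114 - q_J)/4.
Solving the pair: q_J = 82/5, q_X = 122/5.
Price P = 130 - 204/5 = 446/5.
Juno's profit: (446/5)·(82/5) - 40·(82/5) - (82/5)² = 537.9200.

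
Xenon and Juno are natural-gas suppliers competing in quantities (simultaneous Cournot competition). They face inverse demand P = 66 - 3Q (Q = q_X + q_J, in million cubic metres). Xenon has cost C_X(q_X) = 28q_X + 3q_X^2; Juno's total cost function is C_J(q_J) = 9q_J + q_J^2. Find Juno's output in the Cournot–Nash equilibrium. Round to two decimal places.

6.55

Xenon's profit: π_X = (66 - 3Q)q_X - (28q_X + 3q_X²). Setting ∂π_X/∂q_X = 0: 38 - 12q_X - 3(q_J) = 0.
Juno's first-order condition: 57 - 8q_J - 3(q_X) = 0.
Best responses: q_X = (38 - 3q_J)/12, q_J = (57 - 3q_X)/8.
Substituting one into the other gives q_X = 133/87 and q_J = 190/29.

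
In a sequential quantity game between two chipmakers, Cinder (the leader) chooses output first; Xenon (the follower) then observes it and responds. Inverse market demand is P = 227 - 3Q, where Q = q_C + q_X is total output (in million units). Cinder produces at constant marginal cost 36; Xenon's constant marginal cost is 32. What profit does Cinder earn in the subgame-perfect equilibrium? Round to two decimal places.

Solve by backward induction. Given q_C, the follower Xenon maximises π_X = (227 - 3q_C - 3q_X)q_X - 32q_X.
Setting the follower's marginal profit to zero, 195 - 3q_C - 6q_X = 0, i.e. q_X = (195 - 3q_C)/6.
Cinder substitutes q_X(q_C) into its own profit: π_C = q_C(227 - 3q_C - (195 - 3q_C)/2) - 36q_C = (259/2 - (3/2)q_C)q_C - 36q_C.
The leader's first-order condition 187/2 - 3q_C = 0 yields q_C = 187/6.
Then q_X = (195 - 3·(187/6))/6 = 203/12.
Price P = 227 - 3·(577/12) = 331/4.
Cinder's profit: (331/4 - 36)·(187/6) = 1457.0417.

1457.04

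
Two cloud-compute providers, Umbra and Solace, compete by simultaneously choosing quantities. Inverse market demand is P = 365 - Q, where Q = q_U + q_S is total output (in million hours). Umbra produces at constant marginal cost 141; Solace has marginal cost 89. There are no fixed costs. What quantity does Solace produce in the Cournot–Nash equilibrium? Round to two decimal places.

Umbra's profit: π_U = (365 - Q)q_U - (141q_U). Setting ∂π_U/∂q_U = 0: 224 - 2q_U - (q_S) = 0.
Solace's profit: π_S = (365 - Q)q_S - (89q_S). Setting ∂π_S/∂q_S = 0: 276 - 2q_S - (q_U) = 0.
Rearranging gives the reaction functions q_U = (224 - q_S)/2 and q_S = (276 - q_U)/2.
Solving the pair: q_U = 172/3, q_S = 328/3.

109.33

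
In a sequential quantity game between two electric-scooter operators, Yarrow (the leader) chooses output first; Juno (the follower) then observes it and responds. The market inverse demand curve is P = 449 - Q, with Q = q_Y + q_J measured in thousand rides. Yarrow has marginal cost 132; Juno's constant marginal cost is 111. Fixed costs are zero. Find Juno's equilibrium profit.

The follower Juno best-responds to any q_Y: π_J = (449 - Q)q_J - 111q_J.
Setting the follower's marginal profit to zero, 338 - q_Y - 2q_J = 0, i.e. q_J = (338 - q_Y)/2.
Yarrow substitutes q_J(q_Y) into its own profit: π_Y = q_Y(449 - q_Y - (338 - q_Y)/2) - 132q_Y = (280 - (1/2)q_Y)q_Y - 132q_Y.
Maximising: ∂π_Y/∂q_Y = 148 - q_Y = 0, giving q_Y = 148.
Then q_J = (338 - 148)/2 = 95.
Price P = 449 - 243 = 206.
Juno's profit: (206 - 111)·95 = 9025.

9025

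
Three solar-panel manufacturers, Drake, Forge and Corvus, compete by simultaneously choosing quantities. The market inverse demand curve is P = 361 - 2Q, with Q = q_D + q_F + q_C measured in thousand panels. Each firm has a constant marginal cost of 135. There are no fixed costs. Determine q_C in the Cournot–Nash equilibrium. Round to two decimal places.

A representative firm's profit is π_i = q_i(361 - 2Q) - 135q_i.
Setting ∂π_i/∂q_i = 0 with rivals' quantities fixed: 226 - 4q_i - 2·Σ_{j≠i} q_j = 0.
By symmetry each firm produces the same amount; substituting Σ_{j≠i} q_j = 2q_i yields q_i = 226/8 = 113/4.

28.25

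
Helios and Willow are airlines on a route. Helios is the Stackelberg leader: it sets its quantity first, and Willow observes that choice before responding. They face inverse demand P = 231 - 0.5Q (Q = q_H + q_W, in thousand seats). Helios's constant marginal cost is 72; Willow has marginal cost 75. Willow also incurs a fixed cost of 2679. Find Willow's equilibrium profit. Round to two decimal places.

Solve by backward induction. Given q_H, the follower Willow maximises π_W = (231 - (1/2)q_H - (1/2)q_W)q_W - 75q_W.
Follower FOC: 156 - (1/2)q_H - q_W = 0, so q_W(q_H) = (156 - (1/2)q_H).
Helios substitutes q_W(q_H) into its own profit: π_H = q_H(231 - (1/2)q_H - (156 - (1/2)q_H)/2) - 72q_H = (153 - (1/4)q_H)q_H - 72q_H.
Leader FOC: 81 - (1/2)q_H = 0, so q_H = 162.
Then q_W = (156 - (1/2)·162) = 75.
Price P = 231 - (1/2)·237 = 225/2.
Willow's profit: (225/2 - 75)·75 - 2679 = 267/2.

133.50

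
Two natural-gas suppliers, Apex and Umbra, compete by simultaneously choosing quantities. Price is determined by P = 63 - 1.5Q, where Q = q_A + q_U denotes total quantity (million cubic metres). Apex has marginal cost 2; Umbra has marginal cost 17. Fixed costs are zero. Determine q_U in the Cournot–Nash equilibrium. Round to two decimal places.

6.89

Apex's profit: π_A = (63 - 1.5Q)q_A - (2q_A). Setting ∂π_A/∂q_A = 0: 61 - 3q_A - (3/2)(q_U) = 0.
Umbra's profit: π_U = (63 - 1.5Q)q_U - (17q_U). Setting ∂π_U/∂q_U = 0: 46 - 3q_U - (3/2)(q_A) = 0.
Best responses: q_A = (61 - (3/2)q_U)/3, q_U = (46 - (3/2)q_A)/3.
Solving the pair: q_A = 152/9, q_U = 62/9.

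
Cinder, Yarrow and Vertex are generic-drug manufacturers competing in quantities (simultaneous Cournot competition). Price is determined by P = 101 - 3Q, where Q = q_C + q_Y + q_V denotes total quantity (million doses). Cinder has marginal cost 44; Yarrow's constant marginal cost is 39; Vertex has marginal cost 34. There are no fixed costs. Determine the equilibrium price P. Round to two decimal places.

Cinder's profit: π_C = (101 - 3Q)q_C - (44q_C). Setting ∂π_C/∂q_C = 0: 57 - 6q_C - 3(q_Y + q_V) = 0.
Yarrow's profit: π_Y = (101 - 3Q)q_Y - (39q_Y). Setting ∂π_Y/∂q_Y = 0: 62 - 6q_Y - 3(q_C + q_V) = 0.
Vertex's profit: π_V = (101 - 3Q)q_V - (34q_V). Setting ∂π_V/∂q_V = 0: 67 - 6q_V - 3(q_C + q_Y) = 0.
Adding the 3 conditions: 186 − 6Q − 6Q = 0, i.e. Q = 31/2.
Back-substituting: q_C = (57 − 93/2)/3 = 7/2, q_Y = (62 − 93/2)/3 = 31/6, q_V = (67 − 93/2)/3 = 41/6.
Total output Q = 31/2, so price P = 101 - 3·(31/2) = 109/2.

54.50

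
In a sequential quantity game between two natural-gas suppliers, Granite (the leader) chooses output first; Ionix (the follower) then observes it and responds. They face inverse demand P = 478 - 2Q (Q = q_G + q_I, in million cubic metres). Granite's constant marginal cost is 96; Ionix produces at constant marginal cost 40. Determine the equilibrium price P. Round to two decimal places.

177.50

Solve by backward induction. Given q_G, the follower Ionix maximises π_I = (478 - 2q_G - 2q_I)q_I - 40q_I.
Follower FOC: 438 - 2q_G - 4q_I = 0, so q_I(q_G) = (438 - 2q_G)/4.
Granite substitutes q_I(q_G) into its own profit: π_G = q_G(478 - 2q_G - (438 - 2q_G)/2) - 96q_G = (259 - q_G)q_G - 96q_G.
Maximising: ∂π_G/∂q_G = 163 - 2q_G = 0, giving q_G = 163/2.
Then q_I = (438 - 2·(163/2))/4 = 275/4.
Total output Q = 601/4, so price P = 478 - 2·(601/4) = 355/2.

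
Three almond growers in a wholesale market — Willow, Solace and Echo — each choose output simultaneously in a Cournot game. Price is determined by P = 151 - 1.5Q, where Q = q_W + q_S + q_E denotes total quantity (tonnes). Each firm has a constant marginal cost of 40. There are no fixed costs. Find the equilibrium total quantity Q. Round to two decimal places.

A representative firm's profit is π_i = q_i(151 - 1.5Q) - 40q_i.
First-order condition (treating rivals' output as given): 111 - 3q_i - (3/2)·Σ_{j≠i} q_j = 0.
With identical firms every q_j equals q_i, so Σ_{j≠i} q_j = 2q_i and 111 = 6q_i, giving q_i = 37/2.
Total output Q = 37/2 + 37/2 + 37/2 = 111/2.

55.50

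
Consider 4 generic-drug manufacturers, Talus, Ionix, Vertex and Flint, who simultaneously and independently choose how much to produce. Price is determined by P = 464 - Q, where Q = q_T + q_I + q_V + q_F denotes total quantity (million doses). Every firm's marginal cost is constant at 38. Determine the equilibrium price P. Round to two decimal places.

A representative firm's profit is π_i = q_i(464 - Q) - 38q_i.
First-order condition (treating rivals' output as given): 426 - 2q_i - Σ_{j≠i} q_j = 0.
With identical firms every q_j equals q_i, so Σ_{j≠i} q_j = 3q_i and 426 = 5q_i, giving q_i = 426/5.
Total output Q = 1704/5, so price P = 464 - 1704/5 = 616/5.

123.20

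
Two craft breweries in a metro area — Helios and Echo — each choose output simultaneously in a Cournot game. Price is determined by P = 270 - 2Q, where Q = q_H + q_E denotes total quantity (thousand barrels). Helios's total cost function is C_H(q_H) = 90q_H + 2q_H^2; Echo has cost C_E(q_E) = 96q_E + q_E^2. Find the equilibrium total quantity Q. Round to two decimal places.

40.09

Helios's profit: π_H = (270 - 2Q)q_H - (90q_H + 2q_H²). Setting ∂π_H/∂q_H = 0: 180 - 8q_H - 2(q_E) = 0.
Echo's first-order condition: 174 - 6q_E - 2(q_H) = 0.
So q_H = (180 - 2q_E)/8 and q_E = (174 - 2q_H)/6.
Solving the pair: q_H = 183/11, q_E = 258/11.
Total output Q = 183/11 + 258/11 = 441/11.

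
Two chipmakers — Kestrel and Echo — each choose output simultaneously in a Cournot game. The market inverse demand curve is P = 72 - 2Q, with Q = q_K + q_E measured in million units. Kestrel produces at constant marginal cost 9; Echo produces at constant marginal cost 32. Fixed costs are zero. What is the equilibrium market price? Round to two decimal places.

Kestrel's profit: π_K = (72 - 2Q)q_K - (9q_K). Setting ∂π_K/∂q_K = 0: 63 - 4q_K - 2(q_E) = 0.
Echo's first-order condition: 40 - 4q_E - 2(q_K) = 0.
So q_K = (63 - 2q_E)/4 and q_E = (40 - 2q_K)/4.
Substituting one into the other gives q_K = 43/3 and q_E = 17/6.
Total output Q = 103/6, so price P = 72 - 2·(103/6) = 113/3.

37.67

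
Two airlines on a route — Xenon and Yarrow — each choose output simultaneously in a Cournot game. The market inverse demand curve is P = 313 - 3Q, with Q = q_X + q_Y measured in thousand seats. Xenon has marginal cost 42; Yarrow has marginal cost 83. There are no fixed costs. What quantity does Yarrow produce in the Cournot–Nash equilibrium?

Xenon's profit: π_X = (313 - 3Q)q_X - (42q_X). Setting ∂π_X/∂q_X = 0: 271 - 6q_X - 3(q_Y) = 0.
Yarrow's profit: π_Y = (313 - 3Q)q_Y - (83q_Y). Setting ∂π_Y/∂q_Y = 0: 230 - 6q_Y - 3(q_X) = 0.
Best responses: q_X = (271 - 3q_Y)/6, q_Y = (230 - 3q_X)/6.
Substituting one into the other gives q_X = 104/3 and q_Y = 21.

21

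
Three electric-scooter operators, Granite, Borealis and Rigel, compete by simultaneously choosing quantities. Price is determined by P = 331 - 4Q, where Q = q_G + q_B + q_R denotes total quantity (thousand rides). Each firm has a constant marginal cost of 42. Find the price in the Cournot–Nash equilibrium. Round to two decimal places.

114.25

Each firm earns π_i = (331 - 4Q)q_i - 42q_i.
Setting ∂π_i/∂q_i = 0 with rivals' quantities fixed: 289 - 8q_i - 4·Σ_{j≠i} q_j = 0.
With identical firms every q_j equals q_i, so Σ_{j≠i} q_j = 2q_i and 289 = 16q_i, giving q_i = 289/16.
Total output Q = 867/16, so price P = 331 - 4·(867/16) = 457/4.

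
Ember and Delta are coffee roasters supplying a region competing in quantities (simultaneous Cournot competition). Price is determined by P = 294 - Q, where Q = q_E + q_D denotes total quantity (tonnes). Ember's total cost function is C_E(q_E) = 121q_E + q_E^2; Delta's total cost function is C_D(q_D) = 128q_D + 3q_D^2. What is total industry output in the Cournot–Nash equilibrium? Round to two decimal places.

55.13

Ember's profit: π_E = (294 - Q)q_E - (121q_E + q_E²). Setting ∂π_E/∂q_E = 0: 173 - 4q_E - (q_D) = 0.
Delta's profit: π_D = (294 - Q)q_D - (128q_D + 3q_D²). Setting ∂π_D/∂q_D = 0: 166 - 8q_D - (q_E) = 0.
So q_E = (173 - q_D)/4 and q_D = (166 - q_E)/8.
Substituting one into the other gives q_E = 1218/31 and q_D = 491/31.
Total output Q = 1218/31 + 491/31 = 1709/31.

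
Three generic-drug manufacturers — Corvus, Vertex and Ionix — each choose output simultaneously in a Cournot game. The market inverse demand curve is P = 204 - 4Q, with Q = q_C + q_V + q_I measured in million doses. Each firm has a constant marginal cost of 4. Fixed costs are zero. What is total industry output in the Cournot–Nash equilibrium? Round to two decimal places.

A representative firm's profit is π_i = q_i(204 - 4Q) - 4q_i.
First-order condition (treating rivals' output as given): 200 - 8q_i - 4·Σ_{j≠i} q_j = 0.
With identical firms every q_j equals q_i, so Σ_{j≠i} q_j = 2q_i and 200 = 16q_i, giving q_i = 25/2.
Total output Q = 25/2 + 25/2 + 25/2 = 75/2.

37.50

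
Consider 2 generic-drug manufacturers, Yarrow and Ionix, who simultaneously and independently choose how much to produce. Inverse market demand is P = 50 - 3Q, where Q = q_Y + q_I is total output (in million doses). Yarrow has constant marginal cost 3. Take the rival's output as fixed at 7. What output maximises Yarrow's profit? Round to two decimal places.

With the rival's output fixed at 7, Yarrow's profit is π_Y = (50 - 3·7 - 3q_Y)q_Y - (3q_Y) = (29 - 3q_Y)q_Y - (3q_Y).
∂π_Y/∂q_Y = 26 - 6q_Y = 0, so q_Y = 13/3.

4.33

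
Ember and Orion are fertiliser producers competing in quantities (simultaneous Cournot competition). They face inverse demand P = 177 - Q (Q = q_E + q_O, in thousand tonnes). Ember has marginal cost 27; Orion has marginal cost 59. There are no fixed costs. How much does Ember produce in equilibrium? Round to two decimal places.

60.67

Ember's profit: π_E = (177 - Q)q_E - (27q_E). Setting ∂π_E/∂q_E = 0: 150 - 2q_E - (q_O) = 0.
Orion's profit: π_O = (177 - Q)q_O - (59q_O). Setting ∂π_O/∂q_O = 0: 118 - 2q_O - (q_E) = 0.
Rearranging gives the reaction functions q_E = (150 - q_O)/2 and q_O = (118 - q_E)/2.
Solving the pair: q_E = 182/3, q_O = 86/3.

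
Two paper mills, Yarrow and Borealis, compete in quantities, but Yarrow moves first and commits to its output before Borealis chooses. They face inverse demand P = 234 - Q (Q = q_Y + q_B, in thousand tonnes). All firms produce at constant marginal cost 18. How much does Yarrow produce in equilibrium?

Solve by backward induction. Given q_Y, the follower Borealis maximises π_B = (234 - q_Y - q_B)q_B - 18q_B.
Setting the follower's marginal profit to zero, 216 - q_Y - 2q_B = 0, i.e. q_B = (216 - q_Y)/2.
The leader anticipates this reaction. Substituting into P = 234 - Q gives P = 126 - (1/2)q_Y, so π_Y = (126 - (1/2)q_Y)q_Y - 18q_Y.
The leader's first-order condition 108 - q_Y = 0 yields q_Y = 108.
Then q_B = (216 - 108)/2 = 54.

108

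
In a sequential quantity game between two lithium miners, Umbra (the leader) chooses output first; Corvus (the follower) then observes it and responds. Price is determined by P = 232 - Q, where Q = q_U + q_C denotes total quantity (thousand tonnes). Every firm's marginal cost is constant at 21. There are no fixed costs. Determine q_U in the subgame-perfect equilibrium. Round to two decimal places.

The follower Corvus best-responds to any q_U: π_C = (232 - Q)q_C - 21q_C.
Follower FOC: 211 - q_U - 2q_C = 0, so q_C(q_U) = (211 - q_U)/2.
The leader anticipates this reaction. Substituting into P = 232 - Q gives P = 253/2 - (1/2)q_U, so π_U = (253/2 - (1/2)q_U)q_U - 21q_U.
Leader FOC: 211/2 - q_U = 0, so q_U = 211/2.
Then q_C = (211 - 211/2)/2 = 211/4.

105.50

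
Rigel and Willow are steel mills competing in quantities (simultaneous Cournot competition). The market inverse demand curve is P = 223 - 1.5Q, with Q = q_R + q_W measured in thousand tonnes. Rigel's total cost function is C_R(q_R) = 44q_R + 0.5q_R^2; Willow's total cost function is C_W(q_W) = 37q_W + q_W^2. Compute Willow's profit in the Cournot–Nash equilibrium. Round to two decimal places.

1794.09

Rigel's profit: π_R = (223 - 1.5Q)q_R - (44q_R + (1/2)q_R²). Setting ∂π_R/∂q_R = 0: 179 - 4q_R - (3/2)(q_W) = 0.
Willow's first-order condition: 186 - 5q_W - (3/2)(q_R) = 0.
So q_R = (179 - (3/2)q_W)/4 and q_W = (186 - (3/2)q_R)/5.
Substituting one into the other gives q_R = 34.7042 and q_W = 1902/71.
Price P = 223 - (3/2)·61.4930 = 130.7606.
Willow's profit: 130.7606·(1902/71) - 37·(1902/71) - (1902/71)² = 1794.0905.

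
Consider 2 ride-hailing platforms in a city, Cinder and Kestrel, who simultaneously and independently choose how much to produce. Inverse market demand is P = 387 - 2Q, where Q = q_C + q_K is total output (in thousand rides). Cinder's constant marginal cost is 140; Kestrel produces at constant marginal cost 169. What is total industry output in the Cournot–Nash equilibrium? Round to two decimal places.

Cinder's profit: π_C = (387 - 2Q)q_C - (140q_C). Setting ∂π_C/∂q_C = 0: 247 - 4q_C - 2(q_K) = 0.
Kestrel's profit: π_K = (387 - 2Q)q_K - (169q_K). Setting ∂π_K/∂q_K = 0: 218 - 4q_K - 2(q_C) = 0.
So q_C = (247 - 2q_K)/4 and q_K = (218 - 2q_C)/4.
Substituting one into the other gives q_C = 46 and q_K = 63/2.
Total output Q = 46 + 63/2 = 155/2.

77.50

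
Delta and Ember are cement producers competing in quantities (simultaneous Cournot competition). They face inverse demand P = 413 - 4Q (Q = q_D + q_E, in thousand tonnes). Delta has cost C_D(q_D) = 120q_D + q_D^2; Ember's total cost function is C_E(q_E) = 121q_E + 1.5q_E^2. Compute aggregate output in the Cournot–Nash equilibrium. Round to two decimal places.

40.46

Delta's profit: π_D = (413 - 4Q)q_D - (120q_D + q_D²). Setting ∂π_D/∂q_D = 0: 293 - 10q_D - 4(q_E) = 0.
Ember's profit: π_E = (413 - 4Q)q_E - (121q_E + (3/2)q_E²). Setting ∂π_E/∂q_E = 0: 292 - 11q_E - 4(q_D) = 0.
Rearranging gives the reaction functions q_D = (293 - 4q_E)/10 and q_E = (292 - 4q_D)/11.
Substituting one into the other gives q_D = 21.8617 and q_E = 874/47.
Total output Q = 21.8617 + 874/47 = 40.4574.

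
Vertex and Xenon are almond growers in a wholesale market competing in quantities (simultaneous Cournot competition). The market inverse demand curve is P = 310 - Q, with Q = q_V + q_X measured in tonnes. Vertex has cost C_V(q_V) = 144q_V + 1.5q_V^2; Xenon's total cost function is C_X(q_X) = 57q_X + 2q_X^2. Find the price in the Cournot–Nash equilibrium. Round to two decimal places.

246.48

Vertex's profit: π_V = (310 - Q)q_V - (144q_V + (3/2)q_V²). Setting ∂π_V/∂q_V = 0: 166 - 5q_V - (q_X) = 0.
Xenon's profit: π_X = (310 - Q)q_X - (57q_X + 2q_X²). Setting ∂π_X/∂q_X = 0: 253 - 6q_X - (q_V) = 0.
Best responses: q_V = (166 - q_X)/5, q_X = (253 - q_V)/6.
Substituting one into the other gives q_V = 743/29 and q_X = 1099/29.
Total output Q = 1842/29, so price P = 310 - 1842/29 = 246.4828.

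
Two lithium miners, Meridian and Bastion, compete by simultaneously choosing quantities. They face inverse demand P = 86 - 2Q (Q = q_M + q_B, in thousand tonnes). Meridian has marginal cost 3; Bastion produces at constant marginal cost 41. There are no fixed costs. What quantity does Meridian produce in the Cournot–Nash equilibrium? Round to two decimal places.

Meridian's profit: π_M = (86 - 2Q)q_M - (3q_M). Setting ∂π_M/∂q_M = 0: 83 - 4q_M - 2(q_B) = 0.
Bastion's first-order condition: 45 - 4q_B - 2(q_M) = 0.
Best responses: q_M = (83 - 2q_B)/4, q_B = (45 - 2q_M)/4.
Substituting one into the other gives q_M = 121/6 and q_B = 7/6.

20.17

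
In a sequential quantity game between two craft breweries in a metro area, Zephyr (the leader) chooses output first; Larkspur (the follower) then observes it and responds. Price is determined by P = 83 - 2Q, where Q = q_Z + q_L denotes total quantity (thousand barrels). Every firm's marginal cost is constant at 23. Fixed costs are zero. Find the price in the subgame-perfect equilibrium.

38

The follower Larkspur best-responds to any q_Z: π_L = (83 - 2Q)q_L - 23q_L.
Follower FOC: 60 - 2q_Z - 4q_L = 0, so q_L(q_Z) = (60 - 2q_Z)/4.
Zephyr substitutes q_L(q_Z) into its own profit: π_Z = q_Z(83 - 2q_Z - (60 - 2q_Z)/2) - 23q_Z = (53 - q_Z)q_Z - 23q_Z.
The leader's first-order condition 30 - 2q_Z = 0 yields q_Z = 15.
Then q_L = (60 - 2·15)/4 = 15/2.
Total output Q = 45/2, so price P = 83 - 2·(45/2) = 38.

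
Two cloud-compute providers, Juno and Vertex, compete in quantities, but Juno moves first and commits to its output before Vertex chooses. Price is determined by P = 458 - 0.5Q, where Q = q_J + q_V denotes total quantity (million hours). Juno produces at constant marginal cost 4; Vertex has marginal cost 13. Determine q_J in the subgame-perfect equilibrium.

463

Solve by backward induction. Given q_J, the follower Vertex maximises π_V = (458 - (1/2)q_J - (1/2)q_V)q_V - 13q_V.
∂π_V/∂q_V = 445 - (1/2)q_J - q_V = 0 gives the reaction function q_V = (445 - (1/2)q_J).
Juno substitutes q_V(q_J) into its own profit: π_J = q_J(458 - (1/2)q_J - (445 - (1/2)q_J)/2) - 4q_J = (471/2 - (1/4)q_J)q_J - 4q_J.
The leader's first-order condition 463/2 - (1/2)q_J = 0 yields q_J = 463.
Then q_V = (445 - (1/2)·463) = 427/2.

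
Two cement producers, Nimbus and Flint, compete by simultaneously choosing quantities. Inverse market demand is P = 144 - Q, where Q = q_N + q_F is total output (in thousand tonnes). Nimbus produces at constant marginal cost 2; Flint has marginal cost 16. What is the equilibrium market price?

54

Nimbus's profit: π_N = (144 - Q)q_N - (2q_N). Setting ∂π_N/∂q_N = 0: 142 - 2q_N - (q_F) = 0.
Flint's profit: π_F = (144 - Q)q_F - (16q_F). Setting ∂π_F/∂q_F = 0: 128 - 2q_F - (q_N) = 0.
Rearranging gives the reaction functions q_N = (142 - q_F)/2 and q_F = (128 - q_N)/2.
Substituting one into the other gives q_N = 52 and q_F = 38.
Total output Q = 90, so price P = 144 - 90 = 54.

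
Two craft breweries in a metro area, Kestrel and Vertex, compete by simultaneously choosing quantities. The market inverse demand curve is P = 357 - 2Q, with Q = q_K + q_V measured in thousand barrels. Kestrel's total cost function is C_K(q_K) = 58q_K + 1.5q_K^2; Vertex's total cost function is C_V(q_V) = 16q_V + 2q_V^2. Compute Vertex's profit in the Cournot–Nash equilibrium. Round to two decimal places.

Kestrel's profit: π_K = (357 - 2Q)q_K - (58q_K + (3/2)q_K²). Setting ∂π_K/∂q_K = 0: 299 - 7q_K - 2(q_V) = 0.
Vertex's first-order condition: 341 - 8q_V - 2(q_K) = 0.
Best responses: q_K = (299 - 2q_V)/7, q_V = (341 - 2q_K)/8.
Substituting one into the other gives q_K = 855/26 and q_V = 1789/52.
Price P = 357 - 2·67.2885 = 222.4231.
Vertex's profit: 222.4231·(1789/52) - 16·(1789/52) - 2(1789/52)² = 4734.4985.

4734.50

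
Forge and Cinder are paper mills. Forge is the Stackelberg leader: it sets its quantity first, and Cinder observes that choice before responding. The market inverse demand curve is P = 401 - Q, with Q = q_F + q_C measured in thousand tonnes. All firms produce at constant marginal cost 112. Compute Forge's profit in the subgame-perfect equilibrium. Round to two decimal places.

The follower Cinder best-responds to any q_F: π_C = (401 - Q)q_C - 112q_C.
∂π_C/∂q_C = 289 - q_F - 2q_C = 0 gives the reaction function q_C = (289 - q_F)/2.
The leader anticipates this reaction. Substituting into P = 401 - Q gives P = 513/2 - (1/2)q_F, so π_F = (513/2 - (1/2)q_F)q_F - 112q_F.
Leader FOC: 289/2 - q_F = 0, so q_F = 289/2.
Then q_C = (289 - 289/2)/2 = 289/4.
Price P = 401 - 867/4 = 737/4.
Forge's profit: (737/4 - 112)·(289/2) = 10440.1250.

10440.13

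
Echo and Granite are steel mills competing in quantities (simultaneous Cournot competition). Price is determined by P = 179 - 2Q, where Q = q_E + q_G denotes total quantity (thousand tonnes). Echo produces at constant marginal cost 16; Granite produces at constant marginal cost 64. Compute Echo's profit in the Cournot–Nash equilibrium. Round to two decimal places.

Echo's profit: π_E = (179 - 2Q)q_E - (16q_E). Setting ∂π_E/∂q_E = 0: 163 - 4q_E - 2(q_G) = 0.
Granite's first-order condition: 115 - 4q_G - 2(q_E) = 0.
Rearranging gives the reaction functions q_E = (163 - 2q_G)/4 and q_G = (115 - 2q_E)/4.
Solving the pair: q_E = 211/6, q_G = 67/6.
Price P = 179 - 2·(139/3) = 259/3.
Echo's profit: (259/3 - 16)·(211/6) = 2473.3889.

2473.39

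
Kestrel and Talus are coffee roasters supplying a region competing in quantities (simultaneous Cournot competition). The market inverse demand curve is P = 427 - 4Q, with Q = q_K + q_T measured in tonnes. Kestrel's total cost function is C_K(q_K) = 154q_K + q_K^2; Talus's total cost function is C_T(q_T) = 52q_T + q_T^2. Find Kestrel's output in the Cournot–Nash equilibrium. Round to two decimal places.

14.64

Kestrel's profit: π_K = (427 - 4Q)q_K - (154q_K + q_K²). Setting ∂π_K/∂q_K = 0: 273 - 10q_K - 4(q_T) = 0.
Talus's profit: π_T = (427 - 4Q)q_T - (52q_T + q_T²). Setting ∂π_T/∂q_T = 0: 375 - 10q_T - 4(q_K) = 0.
Best responses: q_K = (273 - 4q_T)/10, q_T = (375 - 4q_K)/10.
Substituting one into the other gives q_K = 205/14 and q_T = 443/14.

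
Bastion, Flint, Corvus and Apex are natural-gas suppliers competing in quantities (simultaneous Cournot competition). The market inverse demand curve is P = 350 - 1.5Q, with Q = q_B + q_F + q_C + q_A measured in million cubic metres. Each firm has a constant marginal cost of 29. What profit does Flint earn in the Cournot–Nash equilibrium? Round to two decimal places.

Each firm earns π_i = (350 - 1.5Q)q_i - 29q_i.
Setting ∂π_i/∂q_i = 0 with rivals' quantities fixed: 321 - 3q_i - (3/2)·Σ_{j≠i} q_j = 0.
By symmetry each firm produces the same amount; substituting Σ_{j≠i} q_j = 3q_i yields q_i = 321/(15/2) = 214/5.
Price P = 350 - (3/2)·(856/5) = 466/5.
Flint's profit: (466/5 - 29)·(214/5) = 2747.7600.

2747.76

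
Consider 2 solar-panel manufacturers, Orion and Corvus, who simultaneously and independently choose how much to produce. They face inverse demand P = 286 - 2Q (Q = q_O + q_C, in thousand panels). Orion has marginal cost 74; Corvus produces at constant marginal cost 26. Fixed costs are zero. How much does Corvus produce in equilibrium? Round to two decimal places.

51.33

Orion's profit: π_O = (286 - 2Q)q_O - (74q_O). Setting ∂π_O/∂q_O = 0: 212 - 4q_O - 2(q_C) = 0.
Corvus's profit: π_C = (286 - 2Q)q_C - (26q_C). Setting ∂π_C/∂q_C = 0: 260 - 4q_C - 2(q_O) = 0.
Best responses: q_O = (212 - 2q_C)/4, q_C = (260 - 2q_O)/4.
Substituting one into the other gives q_O = 82/3 and q_C = 154/3.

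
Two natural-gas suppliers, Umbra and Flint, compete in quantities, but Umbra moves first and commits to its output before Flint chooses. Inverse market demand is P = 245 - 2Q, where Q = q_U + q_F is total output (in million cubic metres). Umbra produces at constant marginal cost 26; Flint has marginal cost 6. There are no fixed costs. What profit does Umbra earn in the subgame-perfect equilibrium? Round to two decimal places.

Solve by backward induction. Given q_U, the follower Flint maximises π_F = (245 - 2q_U - 2q_F)q_F - 6q_F.
Follower FOC: 239 - 2q_U - 4q_F = 0, so q_F(q_U) = (239 - 2q_U)/4.
Umbra substitutes q_F(q_U) into its own profit: π_U = q_U(245 - 2q_U - (239 - 2q_U)/2) - 26q_U = (251/2 - q_U)q_U - 26q_U.
Leader FOC: 199/2 - 2q_U = 0, so q_U = 199/4.
Then q_F = (239 - 2·(199/4))/4 = 279/8.
Price P = 245 - 2·(677/8) = 303/4.
Umbra's profit: (303/4 - 26)·(199/4) = 2475.0625.

2475.06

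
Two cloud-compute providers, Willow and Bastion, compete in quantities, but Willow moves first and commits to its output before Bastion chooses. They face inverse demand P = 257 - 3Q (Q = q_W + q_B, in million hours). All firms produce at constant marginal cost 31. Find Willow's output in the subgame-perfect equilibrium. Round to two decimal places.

37.67

The follower Bastion best-responds to any q_W: π_B = (257 - 3Q)q_B - 31q_B.
Follower FOC: 226 - 3q_W - 6q_B = 0, so q_B(q_W) = (226 - 3q_W)/6.
The leader anticipates this reaction. Substituting into P = 257 - 3Q gives P = 144 - (3/2)q_W, so π_W = (144 - (3/2)q_W)q_W - 31q_W.
Maximising: ∂π_W/∂q_W = 113 - 3q_W = 0, giving q_W = 113/3.
Then q_B = (226 - 3·(113/3))/6 = 113/6.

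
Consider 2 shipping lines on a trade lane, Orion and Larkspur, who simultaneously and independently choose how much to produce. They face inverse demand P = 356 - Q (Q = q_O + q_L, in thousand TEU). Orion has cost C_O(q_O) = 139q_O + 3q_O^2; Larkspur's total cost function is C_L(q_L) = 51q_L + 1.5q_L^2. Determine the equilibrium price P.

279

Orion's profit: π_O = (356 - Q)q_O - (139q_O + 3q_O²). Setting ∂π_O/∂q_O = 0: 217 - 8q_O - (q_L) = 0.
Larkspur's first-order condition: 305 - 5q_L - (q_O) = 0.
Best responses: q_O = (217 - q_L)/8, q_L = (305 - q_O)/5.
Substituting one into the other gives q_O = 20 and q_L = 57.
Total output Q = 77, so price P = 356 - 77 = 279.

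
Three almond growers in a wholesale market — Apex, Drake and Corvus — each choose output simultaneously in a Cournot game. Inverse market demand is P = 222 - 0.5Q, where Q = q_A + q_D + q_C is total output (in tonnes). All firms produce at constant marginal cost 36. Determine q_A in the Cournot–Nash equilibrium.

Each firm earns π_i = (222 - 0.5Q)q_i - 36q_i.
Setting ∂π_i/∂q_i = 0 with rivals' quantities fixed: 186 - q_i - (1/2)·Σ_{j≠i} q_j = 0.
By symmetry each firm produces the same amount; substituting Σ_{j≠i} q_j = 2q_i yields q_i = 186/2 = 93.

93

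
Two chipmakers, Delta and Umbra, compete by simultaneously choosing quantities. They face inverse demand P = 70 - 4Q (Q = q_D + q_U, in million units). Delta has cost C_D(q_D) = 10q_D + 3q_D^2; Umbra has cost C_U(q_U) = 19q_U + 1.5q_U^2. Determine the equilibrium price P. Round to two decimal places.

Delta's profit: π_D = (70 - 4Q)q_D - (10q_D + 3q_D²). Setting ∂π_D/∂q_D = 0: 60 - 14q_D - 4(q_U) = 0.
Umbra's profit: π_U = (70 - 4Q)q_U - (19q_U + (3/2)q_U²). Setting ∂π_U/∂q_U = 0: 51 - 11q_U - 4(q_D) = 0.
Best responses: q_D = (60 - 4q_U)/14, q_U = (51 - 4q_D)/11.
Substituting one into the other gives q_D = 76/23 and q_U = 79/23.
Total output Q = 155/23, so price P = 70 - 4·(155/23) = 990/23.

43.04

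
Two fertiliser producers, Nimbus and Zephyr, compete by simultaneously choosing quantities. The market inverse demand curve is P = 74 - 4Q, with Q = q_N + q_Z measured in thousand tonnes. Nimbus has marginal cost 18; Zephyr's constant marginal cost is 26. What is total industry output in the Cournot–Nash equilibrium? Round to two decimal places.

8.67

Nimbus's profit: π_N = (74 - 4Q)q_N - (18q_N). Setting ∂π_N/∂q_N = 0: 56 - 8q_N - 4(q_Z) = 0.
Zephyr's first-order condition: 48 - 8q_Z - 4(q_N) = 0.
So q_N = (56 - 4q_Z)/8 and q_Z = (48 - 4q_N)/8.
Substituting one into the other gives q_N = 16/3 and q_Z = 10/3.
Total output Q = 16/3 + 10/3 = 26/3.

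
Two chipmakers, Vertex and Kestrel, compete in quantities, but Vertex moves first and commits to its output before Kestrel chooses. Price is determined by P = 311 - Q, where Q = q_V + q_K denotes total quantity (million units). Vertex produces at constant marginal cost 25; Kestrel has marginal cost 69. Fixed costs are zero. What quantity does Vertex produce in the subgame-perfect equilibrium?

The follower Kestrel best-responds to any q_V: π_K = (311 - Q)q_K - 69q_K.
Follower FOC: 242 - q_V - 2q_K = 0, so q_K(q_V) = (242 - q_V)/2.
The leader anticipates this reaction. Substituting into P = 311 - Q gives P = 190 - (1/2)q_V, so π_V = (190 - (1/2)q_V)q_V - 25q_V.
The leader's first-order condition 165 - q_V = 0 yields q_V = 165.
Then q_K = (242 - 165)/2 = 77/2.

165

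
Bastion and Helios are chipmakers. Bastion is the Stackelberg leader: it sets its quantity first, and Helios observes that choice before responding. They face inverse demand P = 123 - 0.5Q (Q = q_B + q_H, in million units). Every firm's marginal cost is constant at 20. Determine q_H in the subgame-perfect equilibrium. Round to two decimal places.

51.50

The follower Helios best-responds to any q_B: π_H = (123 - 0.5Q)q_H - 20q_H.
Setting the follower's marginal profit to zero, 103 - (1/2)q_B - q_H = 0, i.e. q_H = (103 - (1/2)q_B).
Bastion substitutes q_H(q_B) into its own profit: π_B = q_B(123 - (1/2)q_B - (103 - (1/2)q_B)/2) - 20q_B = (143/2 - (1/4)q_B)q_B - 20q_B.
The leader's first-order condition 103/2 - (1/2)q_B = 0 yields q_B = 103.
Then q_H = (103 - (1/2)·103) = 103/2.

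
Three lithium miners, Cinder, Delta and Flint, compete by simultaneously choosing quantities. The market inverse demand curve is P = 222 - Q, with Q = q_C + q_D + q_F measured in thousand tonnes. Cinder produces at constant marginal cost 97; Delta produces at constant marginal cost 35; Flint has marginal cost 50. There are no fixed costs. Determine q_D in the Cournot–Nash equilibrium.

Cinder's profit: π_C = (222 - Q)q_C - (97q_C). Setting ∂π_C/∂q_C = 0: 125 - 2q_C - (q_D + q_F) = 0.
Delta's profit: π_D = (222 - Q)q_D - (35q_D). Setting ∂π_D/∂q_D = 0: 187 - 2q_D - (q_C + q_F) = 0.
Flint's first-order condition: 172 - 2q_F - (q_C + q_D) = 0.
Adding the 3 first-order conditions: 484 − 4Q = 0, so Q = 121.
Back-substituting: q_C = (125 − 121) = 4, q_D = (187 − 121) = 66, q_F = (172 − 121) = 51.

66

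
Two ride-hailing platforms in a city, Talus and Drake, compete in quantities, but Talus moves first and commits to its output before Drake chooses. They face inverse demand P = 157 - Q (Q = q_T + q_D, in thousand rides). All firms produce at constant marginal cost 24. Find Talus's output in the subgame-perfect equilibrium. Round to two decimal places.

The follower Drake best-responds to any q_T: π_D = (157 - Q)q_D - 24q_D.
∂π_D/∂q_D = 133 - q_T - 2q_D = 0 gives the reaction function q_D = (133 - q_T)/2.
Talus substitutes q_D(q_T) into its own profit: π_T = q_T(157 - q_T - (133 - q_T)/2) - 24q_T = (181/2 - (1/2)q_T)q_T - 24q_T.
The leader's first-order condition 133/2 - q_T = 0 yields q_T = 133/2.
Then q_D = (133 - 133/2)/2 = 133/4.

66.50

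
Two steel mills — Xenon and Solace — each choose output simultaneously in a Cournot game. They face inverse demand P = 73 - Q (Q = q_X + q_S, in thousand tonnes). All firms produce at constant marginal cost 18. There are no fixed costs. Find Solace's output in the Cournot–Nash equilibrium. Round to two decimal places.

A representative firm's profit is π_i = q_i(73 - Q) - 18q_i.
First-order condition (treating rivals' output as given): 55 - 2q_i - q_j = 0.
With identical firms every q_j equals q_i, so q_j = q_i and 55 = 3q_i, giving q_i = 55/3.

18.33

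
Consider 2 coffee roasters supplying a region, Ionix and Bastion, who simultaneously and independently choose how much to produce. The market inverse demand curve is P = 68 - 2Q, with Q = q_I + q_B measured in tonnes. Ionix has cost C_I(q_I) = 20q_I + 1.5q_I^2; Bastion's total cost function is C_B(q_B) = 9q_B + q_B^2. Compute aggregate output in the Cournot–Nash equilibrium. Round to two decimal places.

12.82

Ionix's profit: π_I = (68 - 2Q)q_I - (20q_I + (3/2)q_I²). Setting ∂π_I/∂q_I = 0: 48 - 7q_I - 2(q_B) = 0.
Bastion's first-order condition: 59 - 6q_B - 2(q_I) = 0.
Rearranging gives the reaction functions q_I = (48 - 2q_B)/7 and q_B = (59 - 2q_I)/6.
Substituting one into the other gives q_I = 85/19 and q_B = 317/38.
Total output Q = 85/19 + 317/38 = 487/38.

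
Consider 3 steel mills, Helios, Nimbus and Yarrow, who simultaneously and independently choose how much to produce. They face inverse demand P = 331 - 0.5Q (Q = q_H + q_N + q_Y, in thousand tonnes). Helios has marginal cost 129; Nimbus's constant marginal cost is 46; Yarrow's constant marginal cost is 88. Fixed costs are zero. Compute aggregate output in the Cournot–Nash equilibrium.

Helios's profit: π_H = (331 - 0.5Q)q_H - (129q_H). Setting ∂π_H/∂q_H = 0: 202 - q_H - (1/2)(q_N + q_Y) = 0.
Nimbus's first-order condition: 285 - q_N - (1/2)(q_H + q_Y) = 0.
Yarrow's profit: π_Y = (331 - 0.5Q)q_Y - (88q_Y). Setting ∂π_Y/∂q_Y = 0: 243 - q_Y - (1/2)(q_H + q_N) = 0.
Adding the 3 conditions: 730 − Q − Q = 0, i.e. Q = 365.
Back-substituting: q_H = (202 − 365/2)/(1/2) = 39, q_N = (285 − 365/2)/(1/2) = 205, q_Y = (243 − 365/2)/(1/2) = 121.
Total output Q = 39 + 205 + 121 = 365.

365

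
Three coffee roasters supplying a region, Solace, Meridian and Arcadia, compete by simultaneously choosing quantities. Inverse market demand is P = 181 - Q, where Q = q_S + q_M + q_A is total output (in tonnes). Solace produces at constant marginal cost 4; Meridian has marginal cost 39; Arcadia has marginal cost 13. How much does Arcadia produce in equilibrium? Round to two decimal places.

Solace's profit: π_S = (181 - Q)q_S - (4q_S). Setting ∂π_S/∂q_S = 0: 177 - 2q_S - (q_M + q_A) = 0.
Meridian's first-order condition: 142 - 2q_M - (q_S + q_A) = 0.
Arcadia's profit: π_A = (181 - Q)q_A - (13q_A). Setting ∂π_A/∂q_A = 0: 168 - 2q_A - (q_S + q_M) = 0.
Summing all 3 equations gives 487 − 4Q = 0, hence Q = 487/4.
Back-substituting: q_S = (177 − 487/4) = 221/4, q_M = (142 − 487/4) = 81/4, q_A = (168 − 487/4) = 185/4.

46.25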